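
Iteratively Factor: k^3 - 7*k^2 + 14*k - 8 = (k - 1)*(k^2 - 6*k + 8) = (k - 2)*(k - 1)*(k - 4)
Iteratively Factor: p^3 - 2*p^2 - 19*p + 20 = (p - 5)*(p^2 + 3*p - 4) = (p - 5)*(p - 1)*(p + 4)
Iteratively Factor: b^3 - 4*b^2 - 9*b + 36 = (b - 3)*(b^2 - b - 12) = (b - 4)*(b - 3)*(b + 3)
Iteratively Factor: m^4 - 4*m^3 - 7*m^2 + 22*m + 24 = (m + 2)*(m^3 - 6*m^2 + 5*m + 12) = (m - 3)*(m + 2)*(m^2 - 3*m - 4) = (m - 4)*(m - 3)*(m + 2)*(m + 1)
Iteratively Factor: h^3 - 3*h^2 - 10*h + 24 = (h - 2)*(h^2 - h - 12) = (h - 4)*(h - 2)*(h + 3)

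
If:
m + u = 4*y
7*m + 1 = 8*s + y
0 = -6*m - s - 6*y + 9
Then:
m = 71/55 - 47*y/55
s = 69/55 - 48*y/55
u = 267*y/55 - 71/55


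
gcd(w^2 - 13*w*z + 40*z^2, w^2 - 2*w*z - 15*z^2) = -w + 5*z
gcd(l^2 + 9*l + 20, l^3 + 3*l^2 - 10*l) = l + 5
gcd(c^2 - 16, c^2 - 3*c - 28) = c + 4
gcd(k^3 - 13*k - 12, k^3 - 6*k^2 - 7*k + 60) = k^2 - k - 12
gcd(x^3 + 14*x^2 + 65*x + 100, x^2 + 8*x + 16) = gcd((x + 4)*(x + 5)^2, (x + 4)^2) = x + 4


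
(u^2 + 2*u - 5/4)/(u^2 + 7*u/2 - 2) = (u + 5/2)/(u + 4)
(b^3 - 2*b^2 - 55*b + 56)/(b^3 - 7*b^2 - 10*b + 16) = (b + 7)/(b + 2)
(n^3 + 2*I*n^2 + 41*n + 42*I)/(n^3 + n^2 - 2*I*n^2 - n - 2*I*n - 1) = (n^3 + 2*I*n^2 + 41*n + 42*I)/(n^3 + n^2*(1 - 2*I) - n*(1 + 2*I) - 1)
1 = 1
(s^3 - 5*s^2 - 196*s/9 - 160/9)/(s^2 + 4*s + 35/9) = (3*s^2 - 20*s - 32)/(3*s + 7)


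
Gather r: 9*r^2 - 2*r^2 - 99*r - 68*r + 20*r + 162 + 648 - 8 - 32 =7*r^2 - 147*r + 770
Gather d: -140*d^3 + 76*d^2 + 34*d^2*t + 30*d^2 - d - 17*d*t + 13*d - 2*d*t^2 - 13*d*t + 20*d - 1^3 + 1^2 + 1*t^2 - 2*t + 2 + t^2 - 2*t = -140*d^3 + d^2*(34*t + 106) + d*(-2*t^2 - 30*t + 32) + 2*t^2 - 4*t + 2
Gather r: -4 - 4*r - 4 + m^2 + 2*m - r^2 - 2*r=m^2 + 2*m - r^2 - 6*r - 8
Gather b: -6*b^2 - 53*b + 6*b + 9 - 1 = -6*b^2 - 47*b + 8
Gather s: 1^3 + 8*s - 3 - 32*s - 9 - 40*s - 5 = -64*s - 16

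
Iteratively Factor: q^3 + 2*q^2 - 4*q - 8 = (q + 2)*(q^2 - 4) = (q - 2)*(q + 2)*(q + 2)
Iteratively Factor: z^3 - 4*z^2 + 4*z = (z - 2)*(z^2 - 2*z) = z*(z - 2)*(z - 2)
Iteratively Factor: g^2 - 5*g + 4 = (g - 1)*(g - 4)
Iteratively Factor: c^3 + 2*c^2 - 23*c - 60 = (c + 4)*(c^2 - 2*c - 15) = (c + 3)*(c + 4)*(c - 5)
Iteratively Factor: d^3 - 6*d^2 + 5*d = (d)*(d^2 - 6*d + 5) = d*(d - 5)*(d - 1)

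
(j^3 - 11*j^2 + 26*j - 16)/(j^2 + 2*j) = (j^3 - 11*j^2 + 26*j - 16)/(j*(j + 2))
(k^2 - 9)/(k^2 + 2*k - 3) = (k - 3)/(k - 1)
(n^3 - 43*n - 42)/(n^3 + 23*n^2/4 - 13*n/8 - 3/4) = 8*(n^2 - 6*n - 7)/(8*n^2 - 2*n - 1)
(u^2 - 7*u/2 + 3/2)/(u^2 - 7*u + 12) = (u - 1/2)/(u - 4)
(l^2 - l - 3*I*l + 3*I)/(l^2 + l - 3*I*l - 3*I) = (l - 1)/(l + 1)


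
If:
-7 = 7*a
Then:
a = -1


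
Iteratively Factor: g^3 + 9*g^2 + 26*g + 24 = (g + 2)*(g^2 + 7*g + 12) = (g + 2)*(g + 4)*(g + 3)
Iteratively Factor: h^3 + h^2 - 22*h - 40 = (h + 4)*(h^2 - 3*h - 10) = (h - 5)*(h + 4)*(h + 2)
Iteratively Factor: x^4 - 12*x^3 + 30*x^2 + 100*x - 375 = (x - 5)*(x^3 - 7*x^2 - 5*x + 75) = (x - 5)^2*(x^2 - 2*x - 15) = (x - 5)^3*(x + 3)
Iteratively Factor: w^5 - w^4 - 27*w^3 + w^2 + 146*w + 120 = (w - 5)*(w^4 + 4*w^3 - 7*w^2 - 34*w - 24) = (w - 5)*(w + 2)*(w^3 + 2*w^2 - 11*w - 12) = (w - 5)*(w - 3)*(w + 2)*(w^2 + 5*w + 4) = (w - 5)*(w - 3)*(w + 1)*(w + 2)*(w + 4)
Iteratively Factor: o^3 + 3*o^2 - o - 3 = (o - 1)*(o^2 + 4*o + 3) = (o - 1)*(o + 3)*(o + 1)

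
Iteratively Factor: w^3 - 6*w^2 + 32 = (w + 2)*(w^2 - 8*w + 16) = (w - 4)*(w + 2)*(w - 4)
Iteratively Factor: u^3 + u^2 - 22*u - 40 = (u + 4)*(u^2 - 3*u - 10) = (u - 5)*(u + 4)*(u + 2)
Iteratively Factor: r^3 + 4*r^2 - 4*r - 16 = (r + 2)*(r^2 + 2*r - 8) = (r + 2)*(r + 4)*(r - 2)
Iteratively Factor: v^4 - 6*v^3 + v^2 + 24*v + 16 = (v + 1)*(v^3 - 7*v^2 + 8*v + 16) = (v - 4)*(v + 1)*(v^2 - 3*v - 4) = (v - 4)*(v + 1)^2*(v - 4)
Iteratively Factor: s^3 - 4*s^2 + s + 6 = (s + 1)*(s^2 - 5*s + 6) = (s - 3)*(s + 1)*(s - 2)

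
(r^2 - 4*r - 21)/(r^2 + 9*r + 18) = (r - 7)/(r + 6)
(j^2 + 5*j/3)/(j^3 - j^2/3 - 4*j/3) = (3*j + 5)/(3*j^2 - j - 4)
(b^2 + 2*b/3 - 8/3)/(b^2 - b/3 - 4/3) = (b + 2)/(b + 1)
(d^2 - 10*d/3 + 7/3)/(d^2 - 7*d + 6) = (d - 7/3)/(d - 6)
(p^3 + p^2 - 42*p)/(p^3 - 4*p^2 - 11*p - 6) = p*(p + 7)/(p^2 + 2*p + 1)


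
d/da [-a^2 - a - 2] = -2*a - 1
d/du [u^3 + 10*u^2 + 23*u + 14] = 3*u^2 + 20*u + 23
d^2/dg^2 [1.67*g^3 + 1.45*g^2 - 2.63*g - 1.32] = 10.02*g + 2.9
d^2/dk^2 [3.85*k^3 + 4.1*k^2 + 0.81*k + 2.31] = 23.1*k + 8.2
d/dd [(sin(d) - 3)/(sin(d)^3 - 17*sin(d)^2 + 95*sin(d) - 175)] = 2*(8*sin(d) + cos(d)^2 - 12)*cos(d)/((sin(d) - 7)^2*(sin(d) - 5)^3)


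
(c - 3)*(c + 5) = c^2 + 2*c - 15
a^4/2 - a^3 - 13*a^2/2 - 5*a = a*(a/2 + 1/2)*(a - 5)*(a + 2)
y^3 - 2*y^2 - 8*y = y*(y - 4)*(y + 2)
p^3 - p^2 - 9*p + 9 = (p - 3)*(p - 1)*(p + 3)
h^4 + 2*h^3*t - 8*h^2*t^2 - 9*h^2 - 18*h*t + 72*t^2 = (h - 3)*(h + 3)*(h - 2*t)*(h + 4*t)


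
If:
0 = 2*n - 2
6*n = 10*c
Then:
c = 3/5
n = 1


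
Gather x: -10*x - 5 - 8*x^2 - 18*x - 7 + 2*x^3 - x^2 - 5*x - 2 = 2*x^3 - 9*x^2 - 33*x - 14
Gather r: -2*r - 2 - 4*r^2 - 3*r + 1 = -4*r^2 - 5*r - 1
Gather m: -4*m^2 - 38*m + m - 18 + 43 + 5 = -4*m^2 - 37*m + 30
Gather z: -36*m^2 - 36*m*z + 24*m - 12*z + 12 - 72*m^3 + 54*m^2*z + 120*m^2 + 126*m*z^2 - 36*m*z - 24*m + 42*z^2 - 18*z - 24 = -72*m^3 + 84*m^2 + z^2*(126*m + 42) + z*(54*m^2 - 72*m - 30) - 12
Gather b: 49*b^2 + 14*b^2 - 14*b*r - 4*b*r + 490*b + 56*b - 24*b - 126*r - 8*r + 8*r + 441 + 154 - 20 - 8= 63*b^2 + b*(522 - 18*r) - 126*r + 567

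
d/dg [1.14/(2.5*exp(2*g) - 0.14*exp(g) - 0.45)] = (0.1596 - 5.7*exp(g))*exp(g)/(-2.5*exp(2*g) + 0.14*exp(g) + 0.45)^2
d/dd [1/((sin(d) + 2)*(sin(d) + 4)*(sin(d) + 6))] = (-24*sin(d) + 3*cos(d)^2 - 47)*cos(d)/((sin(d) + 2)^2*(sin(d) + 4)^2*(sin(d) + 6)^2)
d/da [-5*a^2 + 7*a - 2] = 7 - 10*a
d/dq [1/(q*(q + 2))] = 2*(-q - 1)/(q^2*(q^2 + 4*q + 4))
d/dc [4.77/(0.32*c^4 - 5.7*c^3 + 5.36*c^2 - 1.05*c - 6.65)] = (-6.1056*c^3 + 81.567*c^2 - 51.1344*c + 5.0085)/(-0.32*c^4 + 5.7*c^3 - 5.36*c^2 + 1.05*c + 6.65)^2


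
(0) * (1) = 0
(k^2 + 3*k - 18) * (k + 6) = k^3 + 9*k^2 - 108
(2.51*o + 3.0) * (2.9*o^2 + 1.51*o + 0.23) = 7.279*o^3 + 12.4901*o^2 + 5.1073*o + 0.69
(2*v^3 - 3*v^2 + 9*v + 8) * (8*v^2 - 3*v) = 16*v^5 - 30*v^4 + 81*v^3 + 37*v^2 - 24*v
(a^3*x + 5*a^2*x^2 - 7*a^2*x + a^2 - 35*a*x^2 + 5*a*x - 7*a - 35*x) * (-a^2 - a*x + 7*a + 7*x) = -a^5*x - 6*a^4*x^2 + 14*a^4*x - a^4 - 5*a^3*x^3 + 84*a^3*x^2 - 55*a^3*x + 14*a^3 + 70*a^2*x^3 - 299*a^2*x^2 + 84*a^2*x - 49*a^2 - 245*a*x^3 + 70*a*x^2 - 294*a*x - 245*x^2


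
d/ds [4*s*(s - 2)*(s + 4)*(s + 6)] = 16*s^3 + 96*s^2 + 32*s - 192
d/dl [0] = 0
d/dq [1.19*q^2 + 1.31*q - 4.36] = 2.38*q + 1.31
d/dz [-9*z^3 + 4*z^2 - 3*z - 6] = -27*z^2 + 8*z - 3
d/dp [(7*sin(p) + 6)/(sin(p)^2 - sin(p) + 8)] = (-7*sin(p)^2 - 12*sin(p) + 62)*cos(p)/(sin(p)^2 - sin(p) + 8)^2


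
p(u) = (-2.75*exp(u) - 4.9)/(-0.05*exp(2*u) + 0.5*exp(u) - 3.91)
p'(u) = (-2.75*exp(u) - 4.9)*(0.1*exp(2*u) - 0.5*exp(u))/(-0.05*exp(2*u) + 0.5*exp(u) - 3.91)^2 - 2.75*exp(u)/(-0.05*exp(2*u) + 0.5*exp(u) - 3.91)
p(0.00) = 2.21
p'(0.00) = 1.05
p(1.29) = 5.41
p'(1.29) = 4.60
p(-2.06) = 1.36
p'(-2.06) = 0.11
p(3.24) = 3.16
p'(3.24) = -4.03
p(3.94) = 1.33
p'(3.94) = -1.58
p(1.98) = 8.52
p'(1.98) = 2.09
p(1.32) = 5.55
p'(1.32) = 4.71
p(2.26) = 8.42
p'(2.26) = -2.87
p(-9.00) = 1.25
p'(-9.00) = 0.00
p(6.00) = 0.14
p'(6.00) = -0.14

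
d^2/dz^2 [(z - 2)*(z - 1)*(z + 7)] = 6*z + 8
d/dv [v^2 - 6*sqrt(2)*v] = 2*v - 6*sqrt(2)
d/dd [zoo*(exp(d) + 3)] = zoo*exp(d)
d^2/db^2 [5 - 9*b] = 0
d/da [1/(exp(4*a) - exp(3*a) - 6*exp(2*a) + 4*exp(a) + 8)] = (-4*exp(3*a) + 3*exp(2*a) + 12*exp(a) - 4)*exp(a)/(exp(4*a) - exp(3*a) - 6*exp(2*a) + 4*exp(a) + 8)^2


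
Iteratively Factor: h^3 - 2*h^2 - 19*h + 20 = (h + 4)*(h^2 - 6*h + 5) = (h - 1)*(h + 4)*(h - 5)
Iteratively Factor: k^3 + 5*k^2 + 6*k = (k + 2)*(k^2 + 3*k) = k*(k + 2)*(k + 3)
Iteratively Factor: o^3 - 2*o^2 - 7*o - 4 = (o + 1)*(o^2 - 3*o - 4) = (o - 4)*(o + 1)*(o + 1)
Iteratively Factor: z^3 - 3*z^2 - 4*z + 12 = (z - 2)*(z^2 - z - 6) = (z - 2)*(z + 2)*(z - 3)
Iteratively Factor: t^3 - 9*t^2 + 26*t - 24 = (t - 4)*(t^2 - 5*t + 6) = (t - 4)*(t - 2)*(t - 3)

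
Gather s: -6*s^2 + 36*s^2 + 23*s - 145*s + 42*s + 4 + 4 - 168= 30*s^2 - 80*s - 160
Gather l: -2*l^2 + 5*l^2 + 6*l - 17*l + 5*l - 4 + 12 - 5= 3*l^2 - 6*l + 3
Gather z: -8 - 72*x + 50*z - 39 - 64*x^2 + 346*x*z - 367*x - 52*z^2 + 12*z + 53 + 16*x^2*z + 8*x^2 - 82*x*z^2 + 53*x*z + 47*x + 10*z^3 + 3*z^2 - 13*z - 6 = -56*x^2 - 392*x + 10*z^3 + z^2*(-82*x - 49) + z*(16*x^2 + 399*x + 49)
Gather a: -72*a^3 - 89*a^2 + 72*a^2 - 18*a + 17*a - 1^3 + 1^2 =-72*a^3 - 17*a^2 - a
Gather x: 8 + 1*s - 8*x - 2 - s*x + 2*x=s + x*(-s - 6) + 6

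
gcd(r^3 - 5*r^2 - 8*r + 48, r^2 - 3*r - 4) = r - 4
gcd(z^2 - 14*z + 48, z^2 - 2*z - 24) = z - 6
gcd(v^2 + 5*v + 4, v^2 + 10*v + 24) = v + 4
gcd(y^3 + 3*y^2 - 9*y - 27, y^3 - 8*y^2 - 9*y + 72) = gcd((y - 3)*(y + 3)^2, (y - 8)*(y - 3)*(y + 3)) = y^2 - 9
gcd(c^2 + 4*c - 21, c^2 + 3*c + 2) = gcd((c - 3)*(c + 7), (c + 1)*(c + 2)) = 1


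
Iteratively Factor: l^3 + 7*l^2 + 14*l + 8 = (l + 2)*(l^2 + 5*l + 4) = (l + 1)*(l + 2)*(l + 4)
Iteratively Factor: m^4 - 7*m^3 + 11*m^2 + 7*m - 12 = (m + 1)*(m^3 - 8*m^2 + 19*m - 12) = (m - 1)*(m + 1)*(m^2 - 7*m + 12) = (m - 4)*(m - 1)*(m + 1)*(m - 3)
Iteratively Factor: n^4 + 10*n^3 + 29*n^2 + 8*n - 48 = (n + 4)*(n^3 + 6*n^2 + 5*n - 12) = (n + 3)*(n + 4)*(n^2 + 3*n - 4) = (n - 1)*(n + 3)*(n + 4)*(n + 4)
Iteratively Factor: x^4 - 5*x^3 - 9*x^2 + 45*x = (x + 3)*(x^3 - 8*x^2 + 15*x) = (x - 3)*(x + 3)*(x^2 - 5*x) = (x - 5)*(x - 3)*(x + 3)*(x)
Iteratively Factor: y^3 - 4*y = (y + 2)*(y^2 - 2*y) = y*(y + 2)*(y - 2)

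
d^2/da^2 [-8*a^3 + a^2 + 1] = 2 - 48*a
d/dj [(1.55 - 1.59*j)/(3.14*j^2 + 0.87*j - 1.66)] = (4.9926*j^2 - 9.734*j + 1.2909)/(9.8596*j^4 + 5.4636*j^3 - 9.6679*j^2 - 2.8884*j + 2.7556)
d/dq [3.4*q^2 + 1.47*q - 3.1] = 6.8*q + 1.47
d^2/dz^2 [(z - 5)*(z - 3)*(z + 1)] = 6*z - 14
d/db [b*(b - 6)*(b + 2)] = 3*b^2 - 8*b - 12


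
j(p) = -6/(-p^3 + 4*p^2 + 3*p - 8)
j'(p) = -6*(3*p^2 - 8*p - 3)/(-p^3 + 4*p^2 + 3*p - 8)^2 = 6*(-3*p^2 + 8*p + 3)/(p^3 - 4*p^2 - 3*p + 8)^2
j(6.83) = 0.05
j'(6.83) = -0.03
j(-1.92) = -0.74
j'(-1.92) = -2.16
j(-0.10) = 0.73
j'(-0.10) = 0.19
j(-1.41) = 4.07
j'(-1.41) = -39.32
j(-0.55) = 0.73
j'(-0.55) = -0.20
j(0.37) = 0.94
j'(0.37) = 0.81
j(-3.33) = -0.09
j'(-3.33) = -0.09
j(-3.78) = -0.07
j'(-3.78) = -0.05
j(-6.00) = -0.02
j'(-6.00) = -0.00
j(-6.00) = -0.02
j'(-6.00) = -0.00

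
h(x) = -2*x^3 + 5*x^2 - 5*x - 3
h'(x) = -6*x^2 + 10*x - 5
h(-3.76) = 192.80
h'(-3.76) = -127.43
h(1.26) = -5.36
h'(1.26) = -1.93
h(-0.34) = -0.64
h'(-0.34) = -9.09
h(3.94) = -67.41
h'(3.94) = -58.74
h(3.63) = -50.93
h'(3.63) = -47.76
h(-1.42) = 19.91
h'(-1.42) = -31.30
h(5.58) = -222.70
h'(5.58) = -136.02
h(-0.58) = 1.97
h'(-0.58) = -12.82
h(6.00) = -285.00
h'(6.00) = -161.00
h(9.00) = -1101.00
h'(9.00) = -401.00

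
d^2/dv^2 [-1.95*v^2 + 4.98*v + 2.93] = -3.90000000000000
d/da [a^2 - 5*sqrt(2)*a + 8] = 2*a - 5*sqrt(2)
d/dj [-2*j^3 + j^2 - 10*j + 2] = -6*j^2 + 2*j - 10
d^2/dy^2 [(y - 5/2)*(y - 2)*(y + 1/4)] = 6*y - 17/2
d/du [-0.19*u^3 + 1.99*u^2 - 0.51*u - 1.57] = -0.57*u^2 + 3.98*u - 0.51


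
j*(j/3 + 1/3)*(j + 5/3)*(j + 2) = j^4/3 + 14*j^3/9 + 7*j^2/3 + 10*j/9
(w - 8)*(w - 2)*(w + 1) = w^3 - 9*w^2 + 6*w + 16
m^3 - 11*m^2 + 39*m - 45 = (m - 5)*(m - 3)^2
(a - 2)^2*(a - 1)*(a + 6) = a^4 + a^3 - 22*a^2 + 44*a - 24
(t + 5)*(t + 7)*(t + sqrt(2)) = t^3 + sqrt(2)*t^2 + 12*t^2 + 12*sqrt(2)*t + 35*t + 35*sqrt(2)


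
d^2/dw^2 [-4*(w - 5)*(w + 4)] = -8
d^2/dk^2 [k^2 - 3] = 2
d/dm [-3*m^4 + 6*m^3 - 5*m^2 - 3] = 2*m*(-6*m^2 + 9*m - 5)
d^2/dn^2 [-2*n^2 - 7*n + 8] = -4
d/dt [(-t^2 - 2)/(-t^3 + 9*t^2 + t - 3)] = (-t^4 - 7*t^2 + 42*t + 2)/(t^6 - 18*t^5 + 79*t^4 + 24*t^3 - 53*t^2 - 6*t + 9)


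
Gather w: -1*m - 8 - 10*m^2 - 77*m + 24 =-10*m^2 - 78*m + 16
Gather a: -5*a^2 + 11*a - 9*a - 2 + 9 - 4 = -5*a^2 + 2*a + 3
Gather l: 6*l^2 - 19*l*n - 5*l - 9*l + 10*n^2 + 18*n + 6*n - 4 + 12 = 6*l^2 + l*(-19*n - 14) + 10*n^2 + 24*n + 8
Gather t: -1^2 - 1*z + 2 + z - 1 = 0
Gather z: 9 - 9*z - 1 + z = 8 - 8*z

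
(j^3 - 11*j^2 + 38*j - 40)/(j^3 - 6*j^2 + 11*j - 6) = (j^2 - 9*j + 20)/(j^2 - 4*j + 3)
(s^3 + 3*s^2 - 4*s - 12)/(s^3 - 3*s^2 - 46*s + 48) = (s^3 + 3*s^2 - 4*s - 12)/(s^3 - 3*s^2 - 46*s + 48)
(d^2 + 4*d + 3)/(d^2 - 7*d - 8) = (d + 3)/(d - 8)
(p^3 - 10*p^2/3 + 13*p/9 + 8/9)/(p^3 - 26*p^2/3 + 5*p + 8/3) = (p - 8/3)/(p - 8)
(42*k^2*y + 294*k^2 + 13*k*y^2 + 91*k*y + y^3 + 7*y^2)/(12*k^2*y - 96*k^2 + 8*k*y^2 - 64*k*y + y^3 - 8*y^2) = (7*k*y + 49*k + y^2 + 7*y)/(2*k*y - 16*k + y^2 - 8*y)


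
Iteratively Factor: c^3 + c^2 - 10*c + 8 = (c + 4)*(c^2 - 3*c + 2) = (c - 1)*(c + 4)*(c - 2)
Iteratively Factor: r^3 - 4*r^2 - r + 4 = (r - 4)*(r^2 - 1) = (r - 4)*(r - 1)*(r + 1)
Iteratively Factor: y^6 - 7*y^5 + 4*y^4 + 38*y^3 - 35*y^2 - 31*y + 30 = (y - 5)*(y^5 - 2*y^4 - 6*y^3 + 8*y^2 + 5*y - 6) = (y - 5)*(y - 3)*(y^4 + y^3 - 3*y^2 - y + 2) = (y - 5)*(y - 3)*(y + 2)*(y^3 - y^2 - y + 1) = (y - 5)*(y - 3)*(y - 1)*(y + 2)*(y^2 - 1) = (y - 5)*(y - 3)*(y - 1)*(y + 1)*(y + 2)*(y - 1)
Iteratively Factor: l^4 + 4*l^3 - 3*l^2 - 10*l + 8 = (l + 2)*(l^3 + 2*l^2 - 7*l + 4) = (l - 1)*(l + 2)*(l^2 + 3*l - 4) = (l - 1)*(l + 2)*(l + 4)*(l - 1)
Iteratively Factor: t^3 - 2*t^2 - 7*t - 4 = (t - 4)*(t^2 + 2*t + 1) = (t - 4)*(t + 1)*(t + 1)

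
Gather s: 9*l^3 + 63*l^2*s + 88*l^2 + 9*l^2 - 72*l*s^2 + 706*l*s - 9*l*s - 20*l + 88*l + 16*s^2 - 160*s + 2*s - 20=9*l^3 + 97*l^2 + 68*l + s^2*(16 - 72*l) + s*(63*l^2 + 697*l - 158) - 20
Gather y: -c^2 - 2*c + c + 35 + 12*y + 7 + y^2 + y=-c^2 - c + y^2 + 13*y + 42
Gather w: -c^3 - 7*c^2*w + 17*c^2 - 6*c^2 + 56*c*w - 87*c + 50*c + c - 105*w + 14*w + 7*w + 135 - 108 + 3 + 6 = -c^3 + 11*c^2 - 36*c + w*(-7*c^2 + 56*c - 84) + 36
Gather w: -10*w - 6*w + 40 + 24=64 - 16*w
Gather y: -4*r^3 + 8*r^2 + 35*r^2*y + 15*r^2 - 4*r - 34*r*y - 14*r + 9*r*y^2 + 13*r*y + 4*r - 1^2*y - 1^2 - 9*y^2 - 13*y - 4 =-4*r^3 + 23*r^2 - 14*r + y^2*(9*r - 9) + y*(35*r^2 - 21*r - 14) - 5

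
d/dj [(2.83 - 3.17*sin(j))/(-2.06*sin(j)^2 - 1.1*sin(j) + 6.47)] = (-6.5302*sin(j)^2 + 11.6596*sin(j) - 17.3969)*cos(j)/(4.2436*sin(j)^4 + 4.532*sin(j)^3 - 25.4464*sin(j)^2 - 14.234*sin(j) + 41.8609)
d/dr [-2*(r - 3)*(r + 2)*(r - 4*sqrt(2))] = -6*r^2 + 4*r + 16*sqrt(2)*r - 8*sqrt(2) + 12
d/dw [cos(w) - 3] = -sin(w)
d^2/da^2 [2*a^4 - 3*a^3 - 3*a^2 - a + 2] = 24*a^2 - 18*a - 6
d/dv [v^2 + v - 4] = 2*v + 1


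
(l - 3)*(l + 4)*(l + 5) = l^3 + 6*l^2 - 7*l - 60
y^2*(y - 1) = y^3 - y^2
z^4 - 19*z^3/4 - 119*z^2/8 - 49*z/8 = z*(z - 7)*(z + 1/2)*(z + 7/4)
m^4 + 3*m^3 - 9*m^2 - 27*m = m*(m - 3)*(m + 3)^2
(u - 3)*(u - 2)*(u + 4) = u^3 - u^2 - 14*u + 24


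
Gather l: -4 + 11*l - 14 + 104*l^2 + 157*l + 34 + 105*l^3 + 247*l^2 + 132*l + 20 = 105*l^3 + 351*l^2 + 300*l + 36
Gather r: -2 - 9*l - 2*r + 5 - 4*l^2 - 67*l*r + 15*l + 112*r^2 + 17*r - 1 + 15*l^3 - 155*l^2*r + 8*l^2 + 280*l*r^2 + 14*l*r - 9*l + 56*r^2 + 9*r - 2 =15*l^3 + 4*l^2 - 3*l + r^2*(280*l + 168) + r*(-155*l^2 - 53*l + 24)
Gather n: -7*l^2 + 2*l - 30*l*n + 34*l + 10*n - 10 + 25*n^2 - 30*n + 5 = -7*l^2 + 36*l + 25*n^2 + n*(-30*l - 20) - 5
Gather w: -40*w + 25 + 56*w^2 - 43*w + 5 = 56*w^2 - 83*w + 30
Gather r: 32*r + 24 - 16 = 32*r + 8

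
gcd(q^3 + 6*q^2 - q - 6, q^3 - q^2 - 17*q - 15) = q + 1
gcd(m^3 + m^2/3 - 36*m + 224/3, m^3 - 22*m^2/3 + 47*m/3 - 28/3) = m - 4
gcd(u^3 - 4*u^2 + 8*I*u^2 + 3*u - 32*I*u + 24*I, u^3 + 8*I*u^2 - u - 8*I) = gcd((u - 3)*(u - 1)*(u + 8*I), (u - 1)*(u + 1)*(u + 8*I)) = u^2 + u*(-1 + 8*I) - 8*I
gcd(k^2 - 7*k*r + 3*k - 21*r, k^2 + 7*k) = 1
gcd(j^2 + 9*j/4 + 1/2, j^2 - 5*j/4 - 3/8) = j + 1/4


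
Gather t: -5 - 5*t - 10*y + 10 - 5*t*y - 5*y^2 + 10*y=t*(-5*y - 5) - 5*y^2 + 5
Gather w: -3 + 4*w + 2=4*w - 1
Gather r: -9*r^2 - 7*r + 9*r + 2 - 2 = -9*r^2 + 2*r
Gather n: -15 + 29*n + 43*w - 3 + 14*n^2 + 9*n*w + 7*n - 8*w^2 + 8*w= 14*n^2 + n*(9*w + 36) - 8*w^2 + 51*w - 18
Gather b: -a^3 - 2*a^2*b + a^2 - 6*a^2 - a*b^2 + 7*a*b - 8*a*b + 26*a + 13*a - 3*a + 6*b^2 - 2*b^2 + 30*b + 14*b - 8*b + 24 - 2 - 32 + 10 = -a^3 - 5*a^2 + 36*a + b^2*(4 - a) + b*(-2*a^2 - a + 36)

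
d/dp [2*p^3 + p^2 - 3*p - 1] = 6*p^2 + 2*p - 3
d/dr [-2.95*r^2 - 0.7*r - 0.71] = -5.9*r - 0.7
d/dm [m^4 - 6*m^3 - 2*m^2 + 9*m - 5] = 4*m^3 - 18*m^2 - 4*m + 9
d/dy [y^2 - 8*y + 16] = 2*y - 8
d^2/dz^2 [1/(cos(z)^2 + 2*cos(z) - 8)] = (-8*sin(z)^4 + 76*sin(z)^2 - 17*cos(z) - 3*cos(3*z) - 20)/(2*(cos(z) - 2)^3*(cos(z) + 4)^3)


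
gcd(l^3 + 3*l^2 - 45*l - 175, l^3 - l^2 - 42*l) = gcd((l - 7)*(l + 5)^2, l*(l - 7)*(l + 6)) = l - 7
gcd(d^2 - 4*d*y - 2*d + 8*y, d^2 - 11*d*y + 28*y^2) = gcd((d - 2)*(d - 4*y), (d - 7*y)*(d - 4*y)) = -d + 4*y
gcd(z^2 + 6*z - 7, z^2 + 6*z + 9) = 1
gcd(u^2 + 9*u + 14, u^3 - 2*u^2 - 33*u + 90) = 1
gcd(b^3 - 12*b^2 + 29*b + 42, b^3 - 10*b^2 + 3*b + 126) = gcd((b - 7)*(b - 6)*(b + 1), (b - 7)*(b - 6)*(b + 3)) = b^2 - 13*b + 42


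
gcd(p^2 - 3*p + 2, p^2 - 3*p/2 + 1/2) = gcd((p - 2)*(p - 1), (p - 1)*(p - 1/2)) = p - 1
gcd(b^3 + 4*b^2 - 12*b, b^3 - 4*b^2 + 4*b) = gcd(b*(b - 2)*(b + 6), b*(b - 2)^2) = b^2 - 2*b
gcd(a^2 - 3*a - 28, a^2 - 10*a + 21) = a - 7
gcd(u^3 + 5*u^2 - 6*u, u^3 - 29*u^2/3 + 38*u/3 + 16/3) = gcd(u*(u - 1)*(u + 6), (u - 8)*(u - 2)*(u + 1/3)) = 1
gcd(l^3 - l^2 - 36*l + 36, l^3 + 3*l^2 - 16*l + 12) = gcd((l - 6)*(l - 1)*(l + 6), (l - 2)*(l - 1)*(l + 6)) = l^2 + 5*l - 6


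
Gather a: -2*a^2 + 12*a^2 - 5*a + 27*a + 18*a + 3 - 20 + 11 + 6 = 10*a^2 + 40*a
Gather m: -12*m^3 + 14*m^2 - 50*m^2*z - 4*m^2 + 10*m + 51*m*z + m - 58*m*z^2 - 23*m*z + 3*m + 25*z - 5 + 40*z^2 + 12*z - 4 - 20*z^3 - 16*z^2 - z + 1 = -12*m^3 + m^2*(10 - 50*z) + m*(-58*z^2 + 28*z + 14) - 20*z^3 + 24*z^2 + 36*z - 8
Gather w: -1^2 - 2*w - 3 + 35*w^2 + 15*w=35*w^2 + 13*w - 4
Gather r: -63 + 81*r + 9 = 81*r - 54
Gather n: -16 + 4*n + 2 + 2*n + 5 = 6*n - 9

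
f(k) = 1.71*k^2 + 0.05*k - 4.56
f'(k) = 3.42*k + 0.05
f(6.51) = 68.24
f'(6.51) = 22.31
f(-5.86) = 53.87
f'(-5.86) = -19.99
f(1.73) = 0.64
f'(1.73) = 5.97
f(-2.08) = 2.73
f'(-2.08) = -7.06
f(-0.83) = -3.42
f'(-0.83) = -2.79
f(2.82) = 9.18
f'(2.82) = 9.69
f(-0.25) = -4.47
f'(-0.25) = -0.80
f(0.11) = -4.53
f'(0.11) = 0.43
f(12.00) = 242.28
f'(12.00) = 41.09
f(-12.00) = 241.08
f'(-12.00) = -40.99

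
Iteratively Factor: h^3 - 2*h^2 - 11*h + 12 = (h + 3)*(h^2 - 5*h + 4) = (h - 1)*(h + 3)*(h - 4)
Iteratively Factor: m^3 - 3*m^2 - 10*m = (m + 2)*(m^2 - 5*m) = (m - 5)*(m + 2)*(m)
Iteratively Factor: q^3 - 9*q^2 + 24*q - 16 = (q - 1)*(q^2 - 8*q + 16) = (q - 4)*(q - 1)*(q - 4)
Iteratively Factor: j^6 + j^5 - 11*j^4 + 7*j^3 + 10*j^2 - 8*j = (j - 2)*(j^5 + 3*j^4 - 5*j^3 - 3*j^2 + 4*j) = (j - 2)*(j + 4)*(j^4 - j^3 - j^2 + j) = (j - 2)*(j + 1)*(j + 4)*(j^3 - 2*j^2 + j) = (j - 2)*(j - 1)*(j + 1)*(j + 4)*(j^2 - j) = j*(j - 2)*(j - 1)*(j + 1)*(j + 4)*(j - 1)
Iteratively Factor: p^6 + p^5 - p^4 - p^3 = (p + 1)*(p^5 - p^3) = p*(p + 1)*(p^4 - p^2) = p^2*(p + 1)*(p^3 - p) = p^2*(p - 1)*(p + 1)*(p^2 + p) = p^2*(p - 1)*(p + 1)^2*(p)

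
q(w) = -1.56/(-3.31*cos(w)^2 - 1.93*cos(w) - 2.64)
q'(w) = -1.56*(-6.62*sin(w)*cos(w) - 1.93*sin(w))/(-3.31*cos(w)^2 - 1.93*cos(w) - 2.64)^2 = (10.3272*cos(w) + 3.0108)*sin(w)/(3.31*cos(w)^2 + 1.93*cos(w) + 2.64)^2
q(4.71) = 0.59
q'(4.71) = -0.43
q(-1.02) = 0.34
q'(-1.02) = -0.35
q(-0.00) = 0.20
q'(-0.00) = 0.00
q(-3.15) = 0.39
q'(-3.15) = -0.00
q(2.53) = 0.48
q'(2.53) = -0.29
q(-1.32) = 0.47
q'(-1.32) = -0.49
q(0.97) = 0.33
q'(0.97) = 0.32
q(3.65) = 0.45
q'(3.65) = 0.24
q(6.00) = 0.21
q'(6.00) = -0.06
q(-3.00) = 0.39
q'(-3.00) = 0.06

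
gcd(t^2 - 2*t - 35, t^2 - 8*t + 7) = t - 7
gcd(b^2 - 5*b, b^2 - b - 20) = b - 5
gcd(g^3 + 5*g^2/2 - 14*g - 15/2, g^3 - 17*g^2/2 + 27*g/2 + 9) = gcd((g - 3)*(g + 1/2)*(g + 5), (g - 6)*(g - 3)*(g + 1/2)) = g^2 - 5*g/2 - 3/2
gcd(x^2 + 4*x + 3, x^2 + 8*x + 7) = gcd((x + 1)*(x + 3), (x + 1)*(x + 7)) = x + 1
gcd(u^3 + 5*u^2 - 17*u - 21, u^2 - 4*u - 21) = 1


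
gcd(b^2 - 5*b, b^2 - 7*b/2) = b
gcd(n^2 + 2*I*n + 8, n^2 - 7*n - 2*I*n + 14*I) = n - 2*I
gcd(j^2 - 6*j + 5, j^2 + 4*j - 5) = j - 1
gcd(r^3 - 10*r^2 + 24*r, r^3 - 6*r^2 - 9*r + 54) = r - 6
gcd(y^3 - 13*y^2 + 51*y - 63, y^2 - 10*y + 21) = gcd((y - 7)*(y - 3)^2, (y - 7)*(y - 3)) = y^2 - 10*y + 21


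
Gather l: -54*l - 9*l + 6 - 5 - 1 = -63*l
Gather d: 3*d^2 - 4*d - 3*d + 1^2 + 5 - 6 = 3*d^2 - 7*d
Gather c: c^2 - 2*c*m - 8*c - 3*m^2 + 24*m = c^2 + c*(-2*m - 8) - 3*m^2 + 24*m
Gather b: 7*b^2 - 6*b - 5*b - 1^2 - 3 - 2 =7*b^2 - 11*b - 6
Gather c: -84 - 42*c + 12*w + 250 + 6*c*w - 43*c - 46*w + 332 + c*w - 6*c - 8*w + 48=c*(7*w - 91) - 42*w + 546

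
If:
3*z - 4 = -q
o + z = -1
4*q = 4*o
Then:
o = -7/2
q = -7/2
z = 5/2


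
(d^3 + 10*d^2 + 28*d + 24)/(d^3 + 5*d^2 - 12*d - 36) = (d + 2)/(d - 3)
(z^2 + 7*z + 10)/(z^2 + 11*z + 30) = (z + 2)/(z + 6)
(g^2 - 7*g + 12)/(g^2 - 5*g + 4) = (g - 3)/(g - 1)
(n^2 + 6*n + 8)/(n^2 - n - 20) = (n + 2)/(n - 5)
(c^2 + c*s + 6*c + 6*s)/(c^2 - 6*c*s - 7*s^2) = (-c - 6)/(-c + 7*s)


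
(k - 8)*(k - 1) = k^2 - 9*k + 8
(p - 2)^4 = p^4 - 8*p^3 + 24*p^2 - 32*p + 16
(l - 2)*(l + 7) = l^2 + 5*l - 14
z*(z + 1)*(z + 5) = z^3 + 6*z^2 + 5*z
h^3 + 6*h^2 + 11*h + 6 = (h + 1)*(h + 2)*(h + 3)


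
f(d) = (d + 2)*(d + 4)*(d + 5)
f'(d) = (d + 2)*(d + 4) + (d + 2)*(d + 5) + (d + 4)*(d + 5) = 3*d^2 + 22*d + 38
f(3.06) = 287.93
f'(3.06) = 133.41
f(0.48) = 60.88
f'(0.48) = 49.25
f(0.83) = 79.69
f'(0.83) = 58.33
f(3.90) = 414.83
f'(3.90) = 169.43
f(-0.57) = 21.73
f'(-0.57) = 26.43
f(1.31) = 110.91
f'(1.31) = 71.97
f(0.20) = 48.05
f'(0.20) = 42.52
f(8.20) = 1642.61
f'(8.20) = 420.12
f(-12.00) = -560.00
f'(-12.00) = 206.00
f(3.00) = 280.00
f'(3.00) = 131.00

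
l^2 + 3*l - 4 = (l - 1)*(l + 4)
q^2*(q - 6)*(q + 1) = q^4 - 5*q^3 - 6*q^2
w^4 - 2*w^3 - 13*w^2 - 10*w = w*(w - 5)*(w + 1)*(w + 2)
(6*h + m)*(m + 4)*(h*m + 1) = 6*h^2*m^2 + 24*h^2*m + h*m^3 + 4*h*m^2 + 6*h*m + 24*h + m^2 + 4*m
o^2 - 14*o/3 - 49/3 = (o - 7)*(o + 7/3)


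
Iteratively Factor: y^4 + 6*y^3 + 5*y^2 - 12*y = (y + 4)*(y^3 + 2*y^2 - 3*y) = (y - 1)*(y + 4)*(y^2 + 3*y) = y*(y - 1)*(y + 4)*(y + 3)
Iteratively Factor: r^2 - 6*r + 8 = (r - 4)*(r - 2)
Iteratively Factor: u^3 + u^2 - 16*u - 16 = (u + 1)*(u^2 - 16) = (u - 4)*(u + 1)*(u + 4)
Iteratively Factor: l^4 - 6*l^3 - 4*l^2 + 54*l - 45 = (l - 3)*(l^3 - 3*l^2 - 13*l + 15) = (l - 5)*(l - 3)*(l^2 + 2*l - 3) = (l - 5)*(l - 3)*(l - 1)*(l + 3)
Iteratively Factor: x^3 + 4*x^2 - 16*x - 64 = (x + 4)*(x^2 - 16) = (x - 4)*(x + 4)*(x + 4)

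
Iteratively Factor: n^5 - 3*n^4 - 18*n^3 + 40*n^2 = (n)*(n^4 - 3*n^3 - 18*n^2 + 40*n) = n*(n - 5)*(n^3 + 2*n^2 - 8*n) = n*(n - 5)*(n - 2)*(n^2 + 4*n) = n^2*(n - 5)*(n - 2)*(n + 4)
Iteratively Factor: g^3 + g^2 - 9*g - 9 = (g - 3)*(g^2 + 4*g + 3) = (g - 3)*(g + 1)*(g + 3)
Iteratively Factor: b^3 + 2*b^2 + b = (b + 1)*(b^2 + b) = (b + 1)^2*(b)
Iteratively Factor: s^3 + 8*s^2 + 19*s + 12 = (s + 1)*(s^2 + 7*s + 12) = (s + 1)*(s + 4)*(s + 3)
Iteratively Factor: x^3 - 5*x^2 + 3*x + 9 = (x - 3)*(x^2 - 2*x - 3) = (x - 3)*(x + 1)*(x - 3)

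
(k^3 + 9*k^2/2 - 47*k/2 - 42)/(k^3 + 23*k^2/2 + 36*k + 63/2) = (k - 4)/(k + 3)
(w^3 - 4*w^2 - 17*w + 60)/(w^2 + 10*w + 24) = (w^2 - 8*w + 15)/(w + 6)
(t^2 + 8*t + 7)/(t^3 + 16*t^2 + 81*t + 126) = (t + 1)/(t^2 + 9*t + 18)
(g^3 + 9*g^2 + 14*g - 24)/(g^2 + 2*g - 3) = (g^2 + 10*g + 24)/(g + 3)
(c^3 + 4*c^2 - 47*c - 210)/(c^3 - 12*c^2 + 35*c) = (c^2 + 11*c + 30)/(c*(c - 5))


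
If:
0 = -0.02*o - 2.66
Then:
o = -133.00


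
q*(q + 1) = q^2 + q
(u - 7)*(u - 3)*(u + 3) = u^3 - 7*u^2 - 9*u + 63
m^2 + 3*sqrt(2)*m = m*(m + 3*sqrt(2))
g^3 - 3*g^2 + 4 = (g - 2)^2*(g + 1)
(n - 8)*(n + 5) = n^2 - 3*n - 40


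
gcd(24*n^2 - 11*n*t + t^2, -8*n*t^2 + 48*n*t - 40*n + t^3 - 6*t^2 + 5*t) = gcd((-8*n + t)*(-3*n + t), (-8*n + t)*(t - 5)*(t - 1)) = -8*n + t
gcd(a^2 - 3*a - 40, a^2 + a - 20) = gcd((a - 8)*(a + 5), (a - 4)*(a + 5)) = a + 5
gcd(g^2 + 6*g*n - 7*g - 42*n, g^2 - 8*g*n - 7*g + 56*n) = g - 7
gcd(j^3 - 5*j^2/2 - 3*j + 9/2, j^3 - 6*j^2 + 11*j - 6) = j^2 - 4*j + 3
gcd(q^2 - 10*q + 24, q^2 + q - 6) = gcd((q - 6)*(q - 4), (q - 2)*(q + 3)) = 1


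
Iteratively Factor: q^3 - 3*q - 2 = (q - 2)*(q^2 + 2*q + 1) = (q - 2)*(q + 1)*(q + 1)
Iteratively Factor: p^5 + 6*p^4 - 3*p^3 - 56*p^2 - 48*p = (p + 4)*(p^4 + 2*p^3 - 11*p^2 - 12*p) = p*(p + 4)*(p^3 + 2*p^2 - 11*p - 12) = p*(p + 1)*(p + 4)*(p^2 + p - 12) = p*(p - 3)*(p + 1)*(p + 4)*(p + 4)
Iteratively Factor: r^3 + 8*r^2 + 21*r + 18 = (r + 3)*(r^2 + 5*r + 6) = (r + 2)*(r + 3)*(r + 3)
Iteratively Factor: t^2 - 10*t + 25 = (t - 5)*(t - 5)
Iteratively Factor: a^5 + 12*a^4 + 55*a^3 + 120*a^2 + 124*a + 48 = (a + 3)*(a^4 + 9*a^3 + 28*a^2 + 36*a + 16) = (a + 2)*(a + 3)*(a^3 + 7*a^2 + 14*a + 8) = (a + 2)^2*(a + 3)*(a^2 + 5*a + 4) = (a + 2)^2*(a + 3)*(a + 4)*(a + 1)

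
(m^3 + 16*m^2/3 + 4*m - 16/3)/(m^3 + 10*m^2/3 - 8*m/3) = (m + 2)/m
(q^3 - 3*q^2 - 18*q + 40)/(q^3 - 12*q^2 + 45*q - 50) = (q + 4)/(q - 5)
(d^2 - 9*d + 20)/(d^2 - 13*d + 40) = (d - 4)/(d - 8)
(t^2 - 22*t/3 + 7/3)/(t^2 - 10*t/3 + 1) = (t - 7)/(t - 3)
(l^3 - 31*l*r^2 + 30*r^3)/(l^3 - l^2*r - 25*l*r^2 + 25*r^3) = (l + 6*r)/(l + 5*r)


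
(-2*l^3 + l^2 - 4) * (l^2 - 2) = -2*l^5 + l^4 + 4*l^3 - 6*l^2 + 8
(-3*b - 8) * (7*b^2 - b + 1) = -21*b^3 - 53*b^2 + 5*b - 8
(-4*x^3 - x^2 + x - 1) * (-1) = 4*x^3 + x^2 - x + 1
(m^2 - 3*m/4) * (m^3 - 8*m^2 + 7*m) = m^5 - 35*m^4/4 + 13*m^3 - 21*m^2/4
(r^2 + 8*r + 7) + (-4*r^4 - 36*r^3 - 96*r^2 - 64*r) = -4*r^4 - 36*r^3 - 95*r^2 - 56*r + 7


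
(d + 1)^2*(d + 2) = d^3 + 4*d^2 + 5*d + 2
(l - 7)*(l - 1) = l^2 - 8*l + 7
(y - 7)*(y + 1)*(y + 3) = y^3 - 3*y^2 - 25*y - 21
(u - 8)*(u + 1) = u^2 - 7*u - 8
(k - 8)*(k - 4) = k^2 - 12*k + 32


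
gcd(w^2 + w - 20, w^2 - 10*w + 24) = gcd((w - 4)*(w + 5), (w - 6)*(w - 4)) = w - 4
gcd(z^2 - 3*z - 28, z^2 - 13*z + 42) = z - 7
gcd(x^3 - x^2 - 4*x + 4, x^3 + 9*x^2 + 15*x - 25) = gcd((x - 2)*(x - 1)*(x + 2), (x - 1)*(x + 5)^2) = x - 1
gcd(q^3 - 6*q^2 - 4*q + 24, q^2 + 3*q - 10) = q - 2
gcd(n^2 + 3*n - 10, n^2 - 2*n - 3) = 1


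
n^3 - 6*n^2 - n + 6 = (n - 6)*(n - 1)*(n + 1)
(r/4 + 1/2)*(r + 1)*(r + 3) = r^3/4 + 3*r^2/2 + 11*r/4 + 3/2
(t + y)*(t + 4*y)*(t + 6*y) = t^3 + 11*t^2*y + 34*t*y^2 + 24*y^3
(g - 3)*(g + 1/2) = g^2 - 5*g/2 - 3/2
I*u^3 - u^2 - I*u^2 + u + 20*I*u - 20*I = (u - 4*I)*(u + 5*I)*(I*u - I)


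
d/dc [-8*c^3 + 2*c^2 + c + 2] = -24*c^2 + 4*c + 1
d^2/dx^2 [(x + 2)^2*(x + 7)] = 6*x + 22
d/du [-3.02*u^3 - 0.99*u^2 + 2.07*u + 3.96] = -9.06*u^2 - 1.98*u + 2.07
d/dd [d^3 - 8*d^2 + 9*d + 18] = 3*d^2 - 16*d + 9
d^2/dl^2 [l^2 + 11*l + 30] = 2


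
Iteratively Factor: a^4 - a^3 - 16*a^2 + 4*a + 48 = (a - 2)*(a^3 + a^2 - 14*a - 24) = (a - 2)*(a + 2)*(a^2 - a - 12) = (a - 4)*(a - 2)*(a + 2)*(a + 3)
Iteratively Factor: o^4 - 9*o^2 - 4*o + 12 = (o - 3)*(o^3 + 3*o^2 - 4) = (o - 3)*(o + 2)*(o^2 + o - 2) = (o - 3)*(o - 1)*(o + 2)*(o + 2)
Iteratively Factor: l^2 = (l)*(l)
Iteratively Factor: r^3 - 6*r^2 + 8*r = (r)*(r^2 - 6*r + 8) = r*(r - 2)*(r - 4)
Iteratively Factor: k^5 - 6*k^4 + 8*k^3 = (k)*(k^4 - 6*k^3 + 8*k^2) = k^2*(k^3 - 6*k^2 + 8*k) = k^2*(k - 2)*(k^2 - 4*k) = k^2*(k - 4)*(k - 2)*(k)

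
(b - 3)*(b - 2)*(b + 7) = b^3 + 2*b^2 - 29*b + 42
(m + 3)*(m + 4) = m^2 + 7*m + 12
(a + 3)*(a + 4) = a^2 + 7*a + 12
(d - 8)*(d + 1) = d^2 - 7*d - 8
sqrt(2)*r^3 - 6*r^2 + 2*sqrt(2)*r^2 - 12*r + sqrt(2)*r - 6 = (r + 1)*(r - 3*sqrt(2))*(sqrt(2)*r + sqrt(2))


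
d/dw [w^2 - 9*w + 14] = 2*w - 9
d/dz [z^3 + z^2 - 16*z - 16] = 3*z^2 + 2*z - 16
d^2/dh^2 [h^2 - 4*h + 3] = 2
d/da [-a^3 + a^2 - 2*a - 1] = -3*a^2 + 2*a - 2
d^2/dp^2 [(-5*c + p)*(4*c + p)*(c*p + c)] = 2*c*(-c + 3*p + 1)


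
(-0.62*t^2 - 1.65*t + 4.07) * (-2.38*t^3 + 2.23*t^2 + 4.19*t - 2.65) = 1.4756*t^5 + 2.5444*t^4 - 15.9639*t^3 + 3.8056*t^2 + 21.4258*t - 10.7855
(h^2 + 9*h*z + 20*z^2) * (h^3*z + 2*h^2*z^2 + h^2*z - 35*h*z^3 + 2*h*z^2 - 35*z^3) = h^5*z + 11*h^4*z^2 + h^4*z + 3*h^3*z^3 + 11*h^3*z^2 - 275*h^2*z^4 + 3*h^2*z^3 - 700*h*z^5 - 275*h*z^4 - 700*z^5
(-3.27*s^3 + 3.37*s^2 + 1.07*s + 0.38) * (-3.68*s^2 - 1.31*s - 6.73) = 12.0336*s^5 - 8.1179*s^4 + 13.6548*s^3 - 25.4802*s^2 - 7.6989*s - 2.5574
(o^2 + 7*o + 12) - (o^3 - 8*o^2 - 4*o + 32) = -o^3 + 9*o^2 + 11*o - 20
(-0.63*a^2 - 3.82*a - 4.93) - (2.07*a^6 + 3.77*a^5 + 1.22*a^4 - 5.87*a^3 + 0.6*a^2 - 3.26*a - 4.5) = -2.07*a^6 - 3.77*a^5 - 1.22*a^4 + 5.87*a^3 - 1.23*a^2 - 0.56*a - 0.43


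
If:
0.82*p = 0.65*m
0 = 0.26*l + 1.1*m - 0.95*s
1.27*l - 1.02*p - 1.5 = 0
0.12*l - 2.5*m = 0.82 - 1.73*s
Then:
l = 0.54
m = -1.00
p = -0.79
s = -1.01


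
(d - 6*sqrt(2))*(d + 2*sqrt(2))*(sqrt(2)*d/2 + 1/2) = sqrt(2)*d^3/2 - 7*d^2/2 - 14*sqrt(2)*d - 12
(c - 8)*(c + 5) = c^2 - 3*c - 40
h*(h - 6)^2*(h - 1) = h^4 - 13*h^3 + 48*h^2 - 36*h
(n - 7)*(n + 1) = n^2 - 6*n - 7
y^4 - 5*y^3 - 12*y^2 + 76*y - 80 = (y - 5)*(y - 2)^2*(y + 4)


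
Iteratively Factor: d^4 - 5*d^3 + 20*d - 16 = (d - 4)*(d^3 - d^2 - 4*d + 4) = (d - 4)*(d + 2)*(d^2 - 3*d + 2) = (d - 4)*(d - 2)*(d + 2)*(d - 1)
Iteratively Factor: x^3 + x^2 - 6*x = (x + 3)*(x^2 - 2*x) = (x - 2)*(x + 3)*(x)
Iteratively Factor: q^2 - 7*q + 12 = (q - 4)*(q - 3)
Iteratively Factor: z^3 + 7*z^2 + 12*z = (z)*(z^2 + 7*z + 12) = z*(z + 3)*(z + 4)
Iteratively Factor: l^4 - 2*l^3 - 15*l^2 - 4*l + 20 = (l - 5)*(l^3 + 3*l^2 - 4) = (l - 5)*(l + 2)*(l^2 + l - 2) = (l - 5)*(l - 1)*(l + 2)*(l + 2)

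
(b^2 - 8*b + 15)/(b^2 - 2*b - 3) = (b - 5)/(b + 1)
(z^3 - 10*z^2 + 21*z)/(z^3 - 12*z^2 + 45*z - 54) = z*(z - 7)/(z^2 - 9*z + 18)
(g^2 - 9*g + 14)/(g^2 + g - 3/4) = 4*(g^2 - 9*g + 14)/(4*g^2 + 4*g - 3)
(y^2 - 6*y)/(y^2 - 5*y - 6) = y/(y + 1)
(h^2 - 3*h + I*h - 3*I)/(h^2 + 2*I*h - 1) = (h - 3)/(h + I)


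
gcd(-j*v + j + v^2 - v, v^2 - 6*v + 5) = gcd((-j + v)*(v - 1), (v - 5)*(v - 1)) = v - 1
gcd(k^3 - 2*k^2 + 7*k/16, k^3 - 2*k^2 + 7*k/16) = k^3 - 2*k^2 + 7*k/16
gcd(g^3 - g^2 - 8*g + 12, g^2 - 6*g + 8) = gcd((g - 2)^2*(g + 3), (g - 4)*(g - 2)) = g - 2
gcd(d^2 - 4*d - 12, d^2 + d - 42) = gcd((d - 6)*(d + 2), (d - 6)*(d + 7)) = d - 6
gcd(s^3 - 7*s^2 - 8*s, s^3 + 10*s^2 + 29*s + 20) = s + 1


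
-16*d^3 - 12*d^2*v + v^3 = (-4*d + v)*(2*d + v)^2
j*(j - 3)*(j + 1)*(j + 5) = j^4 + 3*j^3 - 13*j^2 - 15*j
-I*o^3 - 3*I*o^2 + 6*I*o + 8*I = (o - 2)*(o + 4)*(-I*o - I)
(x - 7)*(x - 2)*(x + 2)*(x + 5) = x^4 - 2*x^3 - 39*x^2 + 8*x + 140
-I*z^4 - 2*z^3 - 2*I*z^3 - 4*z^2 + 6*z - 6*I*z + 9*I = (z - 1)*(z + 3)*(z - 3*I)*(-I*z + 1)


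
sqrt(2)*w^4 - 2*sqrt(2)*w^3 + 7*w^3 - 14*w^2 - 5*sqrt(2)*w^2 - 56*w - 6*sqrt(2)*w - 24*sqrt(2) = (w - 4)*(w + 2)*(w + 3*sqrt(2))*(sqrt(2)*w + 1)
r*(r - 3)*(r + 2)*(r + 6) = r^4 + 5*r^3 - 12*r^2 - 36*r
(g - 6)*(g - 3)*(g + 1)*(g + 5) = g^4 - 3*g^3 - 31*g^2 + 63*g + 90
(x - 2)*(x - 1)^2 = x^3 - 4*x^2 + 5*x - 2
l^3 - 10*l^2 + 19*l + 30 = (l - 6)*(l - 5)*(l + 1)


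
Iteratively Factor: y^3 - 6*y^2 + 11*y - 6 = (y - 3)*(y^2 - 3*y + 2) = (y - 3)*(y - 2)*(y - 1)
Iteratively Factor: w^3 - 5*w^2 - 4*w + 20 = (w - 2)*(w^2 - 3*w - 10) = (w - 2)*(w + 2)*(w - 5)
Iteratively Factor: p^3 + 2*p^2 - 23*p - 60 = (p - 5)*(p^2 + 7*p + 12) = (p - 5)*(p + 4)*(p + 3)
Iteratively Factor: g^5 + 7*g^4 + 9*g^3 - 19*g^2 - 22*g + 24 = (g + 4)*(g^4 + 3*g^3 - 3*g^2 - 7*g + 6) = (g + 3)*(g + 4)*(g^3 - 3*g + 2) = (g + 2)*(g + 3)*(g + 4)*(g^2 - 2*g + 1) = (g - 1)*(g + 2)*(g + 3)*(g + 4)*(g - 1)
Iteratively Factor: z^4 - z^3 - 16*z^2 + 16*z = (z + 4)*(z^3 - 5*z^2 + 4*z) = z*(z + 4)*(z^2 - 5*z + 4) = z*(z - 1)*(z + 4)*(z - 4)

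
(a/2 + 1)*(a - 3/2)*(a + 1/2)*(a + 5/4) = a^4/2 + 9*a^3/8 - 3*a^2/4 - 79*a/32 - 15/16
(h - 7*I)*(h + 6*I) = h^2 - I*h + 42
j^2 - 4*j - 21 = (j - 7)*(j + 3)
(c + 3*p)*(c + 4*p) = c^2 + 7*c*p + 12*p^2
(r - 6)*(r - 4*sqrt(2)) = r^2 - 6*r - 4*sqrt(2)*r + 24*sqrt(2)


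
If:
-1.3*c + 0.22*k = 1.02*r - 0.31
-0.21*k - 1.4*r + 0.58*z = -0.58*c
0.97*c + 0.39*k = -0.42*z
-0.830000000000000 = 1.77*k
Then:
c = -0.07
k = -0.47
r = 0.29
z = 0.59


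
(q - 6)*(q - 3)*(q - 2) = q^3 - 11*q^2 + 36*q - 36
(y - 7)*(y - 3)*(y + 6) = y^3 - 4*y^2 - 39*y + 126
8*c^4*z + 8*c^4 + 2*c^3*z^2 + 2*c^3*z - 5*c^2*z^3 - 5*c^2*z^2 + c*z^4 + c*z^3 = (-4*c + z)*(-2*c + z)*(c + z)*(c*z + c)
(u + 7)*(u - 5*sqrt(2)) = u^2 - 5*sqrt(2)*u + 7*u - 35*sqrt(2)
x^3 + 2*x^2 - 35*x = x*(x - 5)*(x + 7)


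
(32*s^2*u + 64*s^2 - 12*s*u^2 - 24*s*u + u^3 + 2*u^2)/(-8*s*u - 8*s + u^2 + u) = (-4*s*u - 8*s + u^2 + 2*u)/(u + 1)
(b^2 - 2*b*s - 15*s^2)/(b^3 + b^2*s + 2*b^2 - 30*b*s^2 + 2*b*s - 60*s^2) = (b + 3*s)/(b^2 + 6*b*s + 2*b + 12*s)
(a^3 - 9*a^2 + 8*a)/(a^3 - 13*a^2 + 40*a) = (a - 1)/(a - 5)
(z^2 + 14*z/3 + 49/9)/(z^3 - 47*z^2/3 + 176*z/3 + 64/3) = (9*z^2 + 42*z + 49)/(3*(3*z^3 - 47*z^2 + 176*z + 64))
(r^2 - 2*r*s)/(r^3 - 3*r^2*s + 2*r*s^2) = 1/(r - s)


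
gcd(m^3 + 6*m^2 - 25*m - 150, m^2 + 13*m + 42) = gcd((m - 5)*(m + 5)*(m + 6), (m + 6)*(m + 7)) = m + 6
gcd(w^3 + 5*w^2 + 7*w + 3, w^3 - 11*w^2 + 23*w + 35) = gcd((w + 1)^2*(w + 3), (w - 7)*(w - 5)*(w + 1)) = w + 1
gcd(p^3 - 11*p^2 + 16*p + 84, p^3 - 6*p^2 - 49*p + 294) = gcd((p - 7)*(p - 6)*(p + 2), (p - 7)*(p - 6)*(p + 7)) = p^2 - 13*p + 42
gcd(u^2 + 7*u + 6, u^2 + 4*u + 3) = u + 1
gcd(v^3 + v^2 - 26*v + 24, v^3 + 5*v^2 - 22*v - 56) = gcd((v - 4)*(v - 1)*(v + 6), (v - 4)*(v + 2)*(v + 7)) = v - 4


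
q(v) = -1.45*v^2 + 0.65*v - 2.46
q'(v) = 0.65 - 2.9*v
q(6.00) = -50.76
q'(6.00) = -16.75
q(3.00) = -13.56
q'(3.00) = -8.05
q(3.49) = -17.85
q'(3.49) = -9.47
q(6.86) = -66.24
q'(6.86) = -19.24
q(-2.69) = -14.70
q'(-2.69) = 8.45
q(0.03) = -2.44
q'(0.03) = 0.56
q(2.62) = -10.71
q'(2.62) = -6.95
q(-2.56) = -13.63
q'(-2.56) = 8.07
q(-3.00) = -17.46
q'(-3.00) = 9.35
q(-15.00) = -338.46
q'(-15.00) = 44.15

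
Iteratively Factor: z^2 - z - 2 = (z + 1)*(z - 2)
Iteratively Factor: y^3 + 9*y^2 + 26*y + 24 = (y + 2)*(y^2 + 7*y + 12) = (y + 2)*(y + 3)*(y + 4)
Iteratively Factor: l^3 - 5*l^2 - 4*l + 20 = (l - 2)*(l^2 - 3*l - 10) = (l - 5)*(l - 2)*(l + 2)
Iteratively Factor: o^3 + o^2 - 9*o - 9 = (o + 1)*(o^2 - 9) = (o + 1)*(o + 3)*(o - 3)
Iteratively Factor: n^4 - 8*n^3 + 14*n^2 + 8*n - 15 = (n - 3)*(n^3 - 5*n^2 - n + 5) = (n - 3)*(n + 1)*(n^2 - 6*n + 5) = (n - 5)*(n - 3)*(n + 1)*(n - 1)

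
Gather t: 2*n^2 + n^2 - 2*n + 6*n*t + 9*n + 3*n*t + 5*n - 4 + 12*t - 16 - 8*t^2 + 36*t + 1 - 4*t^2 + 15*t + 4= 3*n^2 + 12*n - 12*t^2 + t*(9*n + 63) - 15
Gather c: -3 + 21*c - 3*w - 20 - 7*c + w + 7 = 14*c - 2*w - 16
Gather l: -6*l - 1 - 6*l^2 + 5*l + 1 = -6*l^2 - l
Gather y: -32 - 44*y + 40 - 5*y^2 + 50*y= -5*y^2 + 6*y + 8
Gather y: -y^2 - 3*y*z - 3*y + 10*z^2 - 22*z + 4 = -y^2 + y*(-3*z - 3) + 10*z^2 - 22*z + 4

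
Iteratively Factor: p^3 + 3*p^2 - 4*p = (p - 1)*(p^2 + 4*p) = p*(p - 1)*(p + 4)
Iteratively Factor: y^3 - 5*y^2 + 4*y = (y - 1)*(y^2 - 4*y) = y*(y - 1)*(y - 4)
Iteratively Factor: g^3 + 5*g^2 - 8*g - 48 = (g + 4)*(g^2 + g - 12) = (g + 4)^2*(g - 3)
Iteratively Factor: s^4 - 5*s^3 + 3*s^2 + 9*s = (s)*(s^3 - 5*s^2 + 3*s + 9) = s*(s + 1)*(s^2 - 6*s + 9) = s*(s - 3)*(s + 1)*(s - 3)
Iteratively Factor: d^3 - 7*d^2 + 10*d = (d - 2)*(d^2 - 5*d) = (d - 5)*(d - 2)*(d)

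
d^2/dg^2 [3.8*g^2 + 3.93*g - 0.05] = 7.60000000000000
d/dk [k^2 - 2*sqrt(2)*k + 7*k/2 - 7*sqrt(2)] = 2*k - 2*sqrt(2) + 7/2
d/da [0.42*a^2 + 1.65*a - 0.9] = 0.84*a + 1.65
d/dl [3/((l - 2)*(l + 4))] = 6*(-l - 1)/(l^4 + 4*l^3 - 12*l^2 - 32*l + 64)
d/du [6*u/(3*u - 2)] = -12/(3*u - 2)^2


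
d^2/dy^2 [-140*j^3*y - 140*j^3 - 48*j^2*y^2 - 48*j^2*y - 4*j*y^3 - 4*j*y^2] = 8*j*(-12*j - 3*y - 1)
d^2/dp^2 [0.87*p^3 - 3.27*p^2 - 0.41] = 5.22*p - 6.54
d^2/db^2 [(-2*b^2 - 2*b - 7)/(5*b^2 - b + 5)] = 6*(-20*b^3 - 125*b^2 + 85*b + 36)/(125*b^6 - 75*b^5 + 390*b^4 - 151*b^3 + 390*b^2 - 75*b + 125)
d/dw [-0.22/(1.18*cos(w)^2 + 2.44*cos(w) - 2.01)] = -(0.5192*cos(w) + 0.5368)*sin(w)/(1.18*cos(w)^2 + 2.44*cos(w) - 2.01)^2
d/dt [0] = 0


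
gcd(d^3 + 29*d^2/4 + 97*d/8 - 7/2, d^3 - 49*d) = 1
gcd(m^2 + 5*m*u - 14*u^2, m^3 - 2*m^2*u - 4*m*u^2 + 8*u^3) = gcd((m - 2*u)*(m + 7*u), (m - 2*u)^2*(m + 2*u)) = -m + 2*u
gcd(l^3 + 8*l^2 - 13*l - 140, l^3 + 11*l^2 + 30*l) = l + 5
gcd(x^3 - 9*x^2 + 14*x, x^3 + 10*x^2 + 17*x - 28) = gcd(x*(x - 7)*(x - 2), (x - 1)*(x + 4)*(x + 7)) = 1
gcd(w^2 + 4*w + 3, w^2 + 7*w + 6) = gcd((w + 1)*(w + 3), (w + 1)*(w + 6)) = w + 1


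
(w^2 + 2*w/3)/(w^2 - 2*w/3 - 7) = w*(3*w + 2)/(3*w^2 - 2*w - 21)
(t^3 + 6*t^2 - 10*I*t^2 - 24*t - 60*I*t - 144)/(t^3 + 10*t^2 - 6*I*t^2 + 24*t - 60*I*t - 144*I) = (t - 4*I)/(t + 4)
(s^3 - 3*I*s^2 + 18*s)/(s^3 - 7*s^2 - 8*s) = (-s^2 + 3*I*s - 18)/(-s^2 + 7*s + 8)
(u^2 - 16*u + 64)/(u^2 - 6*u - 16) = (u - 8)/(u + 2)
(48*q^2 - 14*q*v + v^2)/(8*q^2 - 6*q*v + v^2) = (48*q^2 - 14*q*v + v^2)/(8*q^2 - 6*q*v + v^2)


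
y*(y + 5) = y^2 + 5*y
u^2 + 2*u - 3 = (u - 1)*(u + 3)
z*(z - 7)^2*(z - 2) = z^4 - 16*z^3 + 77*z^2 - 98*z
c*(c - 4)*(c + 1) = c^3 - 3*c^2 - 4*c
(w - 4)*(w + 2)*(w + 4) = w^3 + 2*w^2 - 16*w - 32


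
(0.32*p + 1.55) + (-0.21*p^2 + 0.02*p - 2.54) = -0.21*p^2 + 0.34*p - 0.99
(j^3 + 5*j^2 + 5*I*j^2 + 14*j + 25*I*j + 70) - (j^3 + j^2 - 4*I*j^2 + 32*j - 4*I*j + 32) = 4*j^2 + 9*I*j^2 - 18*j + 29*I*j + 38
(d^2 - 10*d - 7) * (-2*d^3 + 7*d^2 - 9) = -2*d^5 + 27*d^4 - 56*d^3 - 58*d^2 + 90*d + 63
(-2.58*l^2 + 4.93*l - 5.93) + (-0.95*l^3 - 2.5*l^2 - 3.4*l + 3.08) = -0.95*l^3 - 5.08*l^2 + 1.53*l - 2.85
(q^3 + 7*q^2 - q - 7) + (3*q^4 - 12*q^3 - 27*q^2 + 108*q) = 3*q^4 - 11*q^3 - 20*q^2 + 107*q - 7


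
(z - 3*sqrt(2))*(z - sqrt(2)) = z^2 - 4*sqrt(2)*z + 6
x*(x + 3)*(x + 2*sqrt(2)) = x^3 + 2*sqrt(2)*x^2 + 3*x^2 + 6*sqrt(2)*x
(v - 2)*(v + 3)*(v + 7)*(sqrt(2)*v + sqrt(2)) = sqrt(2)*v^4 + 9*sqrt(2)*v^3 + 9*sqrt(2)*v^2 - 41*sqrt(2)*v - 42*sqrt(2)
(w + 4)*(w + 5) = w^2 + 9*w + 20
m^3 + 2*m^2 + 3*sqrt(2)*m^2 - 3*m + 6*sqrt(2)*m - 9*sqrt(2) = (m - 1)*(m + 3)*(m + 3*sqrt(2))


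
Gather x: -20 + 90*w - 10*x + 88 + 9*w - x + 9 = 99*w - 11*x + 77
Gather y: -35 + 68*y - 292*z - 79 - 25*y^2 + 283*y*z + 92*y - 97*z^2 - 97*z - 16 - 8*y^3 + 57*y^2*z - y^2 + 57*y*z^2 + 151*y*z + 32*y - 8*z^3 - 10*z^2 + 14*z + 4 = -8*y^3 + y^2*(57*z - 26) + y*(57*z^2 + 434*z + 192) - 8*z^3 - 107*z^2 - 375*z - 126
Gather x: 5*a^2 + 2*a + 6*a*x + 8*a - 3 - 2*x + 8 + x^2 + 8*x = 5*a^2 + 10*a + x^2 + x*(6*a + 6) + 5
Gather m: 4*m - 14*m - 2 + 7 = 5 - 10*m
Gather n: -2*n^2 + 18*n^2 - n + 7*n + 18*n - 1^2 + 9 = 16*n^2 + 24*n + 8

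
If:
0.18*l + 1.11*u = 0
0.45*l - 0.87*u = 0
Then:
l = 0.00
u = 0.00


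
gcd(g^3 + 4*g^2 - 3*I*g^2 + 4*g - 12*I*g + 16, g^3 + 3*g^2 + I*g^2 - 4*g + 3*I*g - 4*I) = g^2 + g*(4 + I) + 4*I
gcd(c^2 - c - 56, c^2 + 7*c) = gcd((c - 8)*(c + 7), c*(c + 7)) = c + 7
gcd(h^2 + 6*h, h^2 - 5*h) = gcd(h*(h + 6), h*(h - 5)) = h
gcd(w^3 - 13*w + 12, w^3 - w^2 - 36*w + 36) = w - 1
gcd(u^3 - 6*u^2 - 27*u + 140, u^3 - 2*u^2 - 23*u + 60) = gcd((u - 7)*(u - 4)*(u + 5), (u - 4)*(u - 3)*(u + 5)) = u^2 + u - 20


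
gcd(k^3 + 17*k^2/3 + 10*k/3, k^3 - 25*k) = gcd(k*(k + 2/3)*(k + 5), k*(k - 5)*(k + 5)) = k^2 + 5*k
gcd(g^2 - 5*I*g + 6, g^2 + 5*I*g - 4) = g + I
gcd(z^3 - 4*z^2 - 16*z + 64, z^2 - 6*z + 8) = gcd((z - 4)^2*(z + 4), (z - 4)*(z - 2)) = z - 4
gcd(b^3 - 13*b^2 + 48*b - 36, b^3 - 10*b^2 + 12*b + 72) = b^2 - 12*b + 36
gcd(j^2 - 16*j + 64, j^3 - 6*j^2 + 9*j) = 1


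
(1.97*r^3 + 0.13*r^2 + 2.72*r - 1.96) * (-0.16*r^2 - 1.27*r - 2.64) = -0.3152*r^5 - 2.5227*r^4 - 5.8011*r^3 - 3.484*r^2 - 4.6916*r + 5.1744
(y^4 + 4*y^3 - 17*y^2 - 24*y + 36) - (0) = y^4 + 4*y^3 - 17*y^2 - 24*y + 36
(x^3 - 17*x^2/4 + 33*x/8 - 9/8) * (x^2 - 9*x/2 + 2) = x^5 - 35*x^4/4 + 101*x^3/4 - 451*x^2/16 + 213*x/16 - 9/4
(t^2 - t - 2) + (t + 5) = t^2 + 3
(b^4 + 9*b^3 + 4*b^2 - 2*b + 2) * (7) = 7*b^4 + 63*b^3 + 28*b^2 - 14*b + 14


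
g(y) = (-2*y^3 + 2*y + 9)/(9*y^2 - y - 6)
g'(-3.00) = -0.15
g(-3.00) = 0.73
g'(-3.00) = -0.15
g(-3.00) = 0.73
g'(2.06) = -0.61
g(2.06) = -0.14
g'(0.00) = -0.08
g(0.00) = -1.50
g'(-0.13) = 0.56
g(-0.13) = -1.53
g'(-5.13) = -0.21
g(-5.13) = 1.14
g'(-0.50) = 7.66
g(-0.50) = -2.54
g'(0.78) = -72.39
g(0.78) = -7.37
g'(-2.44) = -0.08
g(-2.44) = 0.66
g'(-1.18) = 2.89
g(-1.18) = 1.29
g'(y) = (1 - 18*y)*(-2*y^3 + 2*y + 9)/(9*y^2 - y - 6)^2 + (2 - 6*y^2)/(9*y^2 - y - 6)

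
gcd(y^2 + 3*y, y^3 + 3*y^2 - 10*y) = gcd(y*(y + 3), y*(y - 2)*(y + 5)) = y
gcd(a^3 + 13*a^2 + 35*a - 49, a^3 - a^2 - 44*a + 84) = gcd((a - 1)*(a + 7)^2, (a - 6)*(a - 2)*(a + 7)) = a + 7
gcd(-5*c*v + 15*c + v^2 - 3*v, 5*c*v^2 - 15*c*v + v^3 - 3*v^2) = v - 3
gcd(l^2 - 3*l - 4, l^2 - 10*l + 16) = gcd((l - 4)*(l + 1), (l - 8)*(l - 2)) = 1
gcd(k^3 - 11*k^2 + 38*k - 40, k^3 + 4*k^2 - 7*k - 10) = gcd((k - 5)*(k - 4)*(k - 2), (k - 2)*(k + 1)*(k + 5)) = k - 2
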